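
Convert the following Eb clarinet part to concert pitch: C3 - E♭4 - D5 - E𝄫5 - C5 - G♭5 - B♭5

Written C4 on the Eb clarinet sounds as Eb4, a minor third higher; apply that shift to every note.
C3 to Eb3
Eb4 to Gb4
D5 to F5
Ebb5 to Gbb5
C5 to Eb5
Gb5 to Bbb5
Bb5 to Db6

Eb3 Gb4 F5 Gbb5 Eb5 Bbb5 Db6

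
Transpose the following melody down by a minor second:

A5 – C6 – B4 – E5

A5 gives G#5
C6 gives B5
B4 gives A#4
E5 gives D#5

G#5 B5 A#4 D#5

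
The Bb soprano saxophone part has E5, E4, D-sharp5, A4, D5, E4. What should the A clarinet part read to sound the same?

First find concert pitch: the Bb soprano saxophone sounds a major second below written, so E5 E4 D-sharp5 A4 D5 E4 sounds D5 D4 C#5 G4 C5 D4.
Then write for A clarinet: it sounds a minor third below written, so the part must be a minor third above concert.
D5 → F5
D4 → F4
C#5 → E5
G4 → Bb4
C5 → Eb5
D4 → F4

F5 F4 E5 Bb4 Eb5 F4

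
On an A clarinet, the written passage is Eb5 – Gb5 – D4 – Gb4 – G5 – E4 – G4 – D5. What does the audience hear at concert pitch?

C5 Eb5 B3 Eb4 E5 C#4 E4 B4

The A clarinet sounds a minor third below written, so transpose each written note down a minor third.
Eb5 → C5
Gb5 → Eb5
D4 → B3
Gb4 → Eb4
G5 → E5
E4 → C#4
G4 → E4
D5 → B4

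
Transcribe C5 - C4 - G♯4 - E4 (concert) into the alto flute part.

Written C4 sounds as G3 on the alto flute, so concert pitches are written a perfect fourth up.
C5 gives F5
C4 gives F4
G#4 gives C#5
E4 gives A4

F5 F4 C#5 A4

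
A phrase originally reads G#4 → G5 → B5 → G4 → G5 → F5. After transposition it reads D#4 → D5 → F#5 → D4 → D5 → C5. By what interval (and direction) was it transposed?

down a perfect fourth

Take the first pair: G#4 → D#4. G to D spans 4 letter names, so the interval is some kind of fourth.
D#4 to G#4 is 5 semitones, which makes it a perfect fourth; the second version is lower, so the direction is down.
Checking another pair — F5 → C5 — gives the same interval.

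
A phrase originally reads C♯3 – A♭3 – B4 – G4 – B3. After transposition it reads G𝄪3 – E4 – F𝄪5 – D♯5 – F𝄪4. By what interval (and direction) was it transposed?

From C#3 to G##3 is 5 letter names — a fifth of some quality.
C#3 to G##3 is 8 semitones, which makes it an augmented fifth; the second version is higher, so the direction is up.
Checking another pair — B3 → F##4 — gives the same interval.

up an augmented fifth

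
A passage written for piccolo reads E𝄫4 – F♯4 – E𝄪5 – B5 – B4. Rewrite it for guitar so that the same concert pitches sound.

First find concert pitch: the piccolo sounds a perfect octave above written, so E𝄫4 F♯4 E𝄪5 B5 B4 sounds Ebb5 F#5 E##6 B6 B5.
Then write for guitar: it sounds a perfect octave below written, so the part must be a perfect octave above concert.
Ebb5 → Ebb6
F#5 → F#6
E##6 → E##7
B6 → B7
B5 → B6

Ebb6 F#6 E##7 B7 B6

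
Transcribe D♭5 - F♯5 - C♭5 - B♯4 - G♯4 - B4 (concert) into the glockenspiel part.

Written C4 sounds as C6 on the glockenspiel, so concert pitches are written a perfect fifteenth down.
Db5 -> Db3
F#5 -> F#3
Cb5 -> Cb3
B#4 -> B#2
G#4 -> G#2
B4 -> B2

Db3 F#3 Cb3 B#2 G#2 B2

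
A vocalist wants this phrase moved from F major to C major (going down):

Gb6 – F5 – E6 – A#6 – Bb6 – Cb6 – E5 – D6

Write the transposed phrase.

Db6 C5 B5 E#6 F6 Gb5 B4 A5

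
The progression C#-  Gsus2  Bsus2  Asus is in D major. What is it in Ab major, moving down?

G- Dbsus2 Fsus2 Ebsus

D major down to Ab major is an augmented fourth; each chord root moves by that interval while the quality stays the same.
C#-: root C# down an augmented fourth → G, giving G-.
Gsus2: root G down an augmented fourth → Db, giving Dbsus2.
Bsus2: root B down an augmented fourth → F, giving Fsus2.
Asus: root A down an augmented fourth → Eb, giving Ebsus.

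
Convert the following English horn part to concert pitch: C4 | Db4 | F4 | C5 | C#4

F3 Gb3 Bb3 F4 F#3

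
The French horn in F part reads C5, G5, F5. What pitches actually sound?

The French horn in F sounds a perfect fifth below written, so transpose each written note down a perfect fifth.
C5 gives F4
G5 gives C5
F5 gives Bb4

F4 C5 Bb4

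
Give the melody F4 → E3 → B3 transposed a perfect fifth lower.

Bb3 A2 E3

F4 down a perfect fifth is Bb3.
E3 down a perfect fifth is A2.
B3 down a perfect fifth is E3.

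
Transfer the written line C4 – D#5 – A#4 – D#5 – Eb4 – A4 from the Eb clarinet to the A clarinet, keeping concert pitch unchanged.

Gb4 A5 E5 A5 Bbb4 Eb5

First find concert pitch: the Eb clarinet sounds a minor third above written, so C4 D#5 A#4 D#5 Eb4 A4 sounds Eb4 F#5 C#5 F#5 Gb4 C5.
Then write for A clarinet: it sounds a minor third below written, so the part must be a minor third above concert.
Eb4 → Gb4
F#5 → A5
C#5 → E5
F#5 → A5
Gb4 → Bbb4
C5 → Eb5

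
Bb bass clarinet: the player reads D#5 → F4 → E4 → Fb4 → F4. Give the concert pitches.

C#4 Eb3 D3 Ebb3 Eb3

The Bb bass clarinet sounds a major ninth below written, so transpose each written note down a major ninth.
D#5 to C#4
F4 to Eb3
E4 to D3
Fb4 to Ebb3
F4 to Eb3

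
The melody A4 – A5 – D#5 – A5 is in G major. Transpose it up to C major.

From G up to C is a perfect fourth; apply that to each pitch.
A4 → D5
A5 → D6
D#5 → G#5
A5 → D6

D5 D6 G#5 D6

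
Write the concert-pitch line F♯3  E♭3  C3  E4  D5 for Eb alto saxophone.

Written C4 sounds as Eb3 on the Eb alto saxophone, so concert pitches are written a major sixth up.
F#3 -> D#4
Eb3 -> C4
C3 -> A3
E4 -> C#5
D5 -> B5

D#4 C4 A3 C#5 B5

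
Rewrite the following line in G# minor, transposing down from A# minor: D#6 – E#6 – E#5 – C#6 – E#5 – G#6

From A# down to G# is a major second; apply that to each pitch.
D#6 -> C#6
E#6 -> D#6
E#5 -> D#5
C#6 -> B5
E#5 -> D#5
G#6 -> F#6

C#6 D#6 D#5 B5 D#5 F#6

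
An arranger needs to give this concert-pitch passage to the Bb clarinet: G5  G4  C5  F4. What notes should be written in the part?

The Bb clarinet sounds a major second below written, so the written part must be a major second above concert — transpose each note up.
G5 -> A5
G4 -> A4
C5 -> D5
F4 -> G4

A5 A4 D5 G4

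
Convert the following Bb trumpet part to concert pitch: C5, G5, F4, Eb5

Bb4 F5 Eb4 Db5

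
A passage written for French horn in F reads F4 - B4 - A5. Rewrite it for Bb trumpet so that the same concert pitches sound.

First find concert pitch: the French horn in F sounds a perfect fifth below written, so F4 B4 A5 sounds Bb3 E4 D5.
Then write for Bb trumpet: it sounds a major second below written, so the part must be a major second above concert.
Bb3 → C4
E4 → F#4
D5 → E5

C4 F#4 E5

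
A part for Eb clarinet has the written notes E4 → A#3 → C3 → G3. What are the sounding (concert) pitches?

G4 C#4 Eb3 Bb3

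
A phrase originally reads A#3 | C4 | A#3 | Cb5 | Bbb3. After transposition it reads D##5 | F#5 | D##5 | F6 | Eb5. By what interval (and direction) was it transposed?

From A#3 to D##5 is 11 letter names — an eleventh of some quality.
A#3 to D##5 is 18 semitones, which makes it an augmented eleventh; the second version is higher, so the direction is up.
Checking another pair — Bbb3 → Eb5 — gives the same interval.

up an augmented eleventh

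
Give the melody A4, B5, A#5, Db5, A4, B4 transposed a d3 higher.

A4 becomes Cb5
B5 becomes Db6
A#5 becomes C6
Db5 becomes Fbb5
A4 becomes Cb5
B4 becomes Db5

Cb5 Db6 C6 Fbb5 Cb5 Db5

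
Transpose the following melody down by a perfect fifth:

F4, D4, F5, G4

Bb3 G3 Bb4 C4

A perfect fifth down from F4 gives Bb3.
D4 down a perfect fifth is G3.
F5 down a perfect fifth is Bb4.
A perfect fifth down from G4 gives C4.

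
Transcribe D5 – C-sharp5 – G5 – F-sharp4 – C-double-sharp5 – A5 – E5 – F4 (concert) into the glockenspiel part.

D3 C#3 G3 F#2 C##3 A3 E3 F2

Written C4 sounds as C6 on the glockenspiel, so concert pitches are written a perfect fifteenth down.
D5 gives D3
C#5 gives C#3
G5 gives G3
F#4 gives F#2
C##5 gives C##3
A5 gives A3
E5 gives E3
F4 gives F2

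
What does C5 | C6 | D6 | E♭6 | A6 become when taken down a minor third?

A4 A5 B5 C6 F#6

C5: a third down reaches A, and 3 semitones makes it A4.
C6: a third down reaches A, and 3 semitones makes it A5.
D6: a third down reaches B, and 3 semitones makes it B5.
Eb6: a third down reaches C, and 3 semitones makes it C6.
A6: a third down reaches F, and 3 semitones makes it F#6.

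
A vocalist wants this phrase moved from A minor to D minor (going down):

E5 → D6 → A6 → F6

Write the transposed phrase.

A4 G5 D6 Bb5

From A down to D is a perfect fifth; apply that to each pitch.
E5 -> A4
D6 -> G5
A6 -> D6
F6 -> Bb5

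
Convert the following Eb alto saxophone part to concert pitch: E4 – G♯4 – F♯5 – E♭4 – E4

G3 B3 A4 Gb3 G3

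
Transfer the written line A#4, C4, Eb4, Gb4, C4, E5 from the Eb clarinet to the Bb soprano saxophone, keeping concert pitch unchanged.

D#5 F4 Ab4 Cb5 F4 A5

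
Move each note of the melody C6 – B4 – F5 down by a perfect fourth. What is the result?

C6 down a perfect fourth is G5.
A perfect fourth down from B4 gives F#4.
F5 down a perfect fourth is C5.

G5 F#4 C5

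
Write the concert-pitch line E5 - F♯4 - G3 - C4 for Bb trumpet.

F#5 G#4 A3 D4

Written C4 sounds as Bb3 on the Bb trumpet, so concert pitches are written a major second up.
E5 to F#5
F#4 to G#4
G3 to A3
C4 to D4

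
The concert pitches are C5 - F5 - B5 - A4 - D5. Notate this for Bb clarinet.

D5 G5 C#6 B4 E5

Written C4 sounds as Bb3 on the Bb clarinet, so concert pitches are written a major second up.
C5 -> D5
F5 -> G5
B5 -> C#6
A4 -> B4
D5 -> E5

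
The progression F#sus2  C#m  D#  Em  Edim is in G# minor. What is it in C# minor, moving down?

G# minor down to C# minor is a perfect fifth; each chord root moves by that interval while the quality stays the same.
F#sus2: root F# down a perfect fifth → B, giving Bsus2.
C#m: root C# down a perfect fifth → F#, giving F#m.
D#: root D# down a perfect fifth → G#, giving G#.
Em: root E down a perfect fifth → A, giving Am.
Edim: root E down a perfect fifth → A, giving Adim.

Bsus2 F#m G# Am Adim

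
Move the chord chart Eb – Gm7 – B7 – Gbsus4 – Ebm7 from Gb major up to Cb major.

Ab Cm7 E7 Cbsus4 Abm7

Gb major up to Cb major is a perfect fourth; each chord root moves by that interval while the quality stays the same.
Eb: root Eb up a perfect fourth → Ab, giving Ab.
Gm7: root G up a perfect fourth → C, giving Cm7.
B7: root B up a perfect fourth → E, giving E7.
Gbsus4: root Gb up a perfect fourth → Cb, giving Cbsus4.
Ebm7: root Eb up a perfect fourth → Ab, giving Abm7.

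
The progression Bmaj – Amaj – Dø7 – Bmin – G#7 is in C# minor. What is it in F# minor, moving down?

Emaj Dmaj Gø7 Emin C#7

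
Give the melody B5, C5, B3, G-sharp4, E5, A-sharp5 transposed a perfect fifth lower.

E5 F4 E3 C#4 A4 D#5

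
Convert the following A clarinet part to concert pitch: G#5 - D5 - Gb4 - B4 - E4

E#5 B4 Eb4 G#4 C#4

Written C4 on the A clarinet sounds as A3, a minor third lower; apply that shift to every note.
G#5 to E#5
D5 to B4
Gb4 to Eb4
B4 to G#4
E4 to C#4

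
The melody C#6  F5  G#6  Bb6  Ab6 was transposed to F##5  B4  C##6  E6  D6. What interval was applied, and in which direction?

down a diminished fifth

From C#6 to F##5 is 5 letter names — a fifth of some quality.
F##5 to C#6 is 6 semitones, which makes it a diminished fifth; the second version is lower, so the direction is down.
Checking another pair — Ab6 → D6 — gives the same interval.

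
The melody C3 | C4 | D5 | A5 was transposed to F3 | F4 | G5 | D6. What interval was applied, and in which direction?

up a perfect fourth

Take the first pair: C3 → F3. C to F spans 4 letter names, so the interval is some kind of fourth.
C3 to F3 is 5 semitones, which makes it a perfect fourth; the second version is higher, so the direction is up.
Checking another pair — A5 → D6 — gives the same interval.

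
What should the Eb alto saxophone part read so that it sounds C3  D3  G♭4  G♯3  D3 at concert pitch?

A3 B3 Eb5 E#4 B3

The Eb alto saxophone sounds a major sixth below written, so the written part must be a major sixth above concert — transpose each note up.
C3 becomes A3
D3 becomes B3
Gb4 becomes Eb5
G#3 becomes E#4
D3 becomes B3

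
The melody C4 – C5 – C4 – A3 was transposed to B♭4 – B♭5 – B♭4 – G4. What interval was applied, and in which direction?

up a minor seventh

Take the first pair: C4 → Bb4. C to B spans 7 letter names, so the interval is some kind of seventh.
C4 to Bb4 is 10 semitones, which makes it a minor seventh; the second version is higher, so the direction is up.
Checking another pair — A3 → G4 — gives the same interval.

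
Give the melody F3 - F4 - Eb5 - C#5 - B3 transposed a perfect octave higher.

F4 F5 Eb6 C#6 B4

F3 gives F4
F4 gives F5
Eb5 gives Eb6
C#5 gives C#6
B3 gives B4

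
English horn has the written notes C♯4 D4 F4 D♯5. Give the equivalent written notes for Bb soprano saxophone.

G#3 A3 C4 A#4

First find concert pitch: the English horn sounds a perfect fifth below written, so C♯4 D4 F4 D♯5 sounds F#3 G3 Bb3 G#4.
Then write for Bb soprano saxophone: it sounds a major second below written, so the part must be a major second above concert.
F#3 → G#3
G3 → A3
Bb3 → C4
G#4 → A#4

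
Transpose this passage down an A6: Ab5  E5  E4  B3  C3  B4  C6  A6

Ab5 down an augmented sixth is Cbb5.
An augmented sixth down from E5 gives Gb4.
An augmented sixth down from E4 gives Gb3.
B3: a sixth down reaches D, and 10 semitones makes it Db3.
An augmented sixth down from C3 gives Ebb2.
B4: a sixth down reaches D, and 10 semitones makes it Db4.
An augmented sixth down from C6 gives Ebb5.
A6: a sixth down reaches C, and 10 semitones makes it Cb6.

Cbb5 Gb4 Gb3 Db3 Ebb2 Db4 Ebb5 Cb6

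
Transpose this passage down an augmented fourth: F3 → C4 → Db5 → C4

Cb3 Gb3 Abb4 Gb3

F3: a fourth down reaches C, and 6 semitones makes it Cb3.
C4 down an augmented fourth is Gb3.
Db5: a fourth down reaches A, and 6 semitones makes it Abb4.
An augmented fourth down from C4 gives Gb3.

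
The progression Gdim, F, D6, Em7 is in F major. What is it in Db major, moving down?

Ebdim Db Bb6 Cm7

F major down to Db major is a major third; each chord root moves by that interval while the quality stays the same.
Gdim: root G down a major third → Eb, giving Ebdim.
F: root F down a major third → Db, giving Db.
D6: root D down a major third → Bb, giving Bb6.
Em7: root E down a major third → C, giving Cm7.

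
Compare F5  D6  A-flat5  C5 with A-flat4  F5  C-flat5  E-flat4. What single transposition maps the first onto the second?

down a major sixth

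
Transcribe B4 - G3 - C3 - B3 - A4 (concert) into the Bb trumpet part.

C#5 A3 D3 C#4 B4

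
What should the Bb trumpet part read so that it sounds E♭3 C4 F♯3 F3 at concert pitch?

F3 D4 G#3 G3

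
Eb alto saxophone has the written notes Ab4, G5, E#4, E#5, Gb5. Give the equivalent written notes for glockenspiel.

First find concert pitch: the Eb alto saxophone sounds a major sixth below written, so Ab4 G5 E#4 E#5 Gb5 sounds Cb4 Bb4 G#3 G#4 Bbb4.
Then write for glockenspiel: it sounds a perfect fifteenth above written, so the part must be a perfect fifteenth below concert.
Cb4 → Cb2
Bb4 → Bb2
G#3 → G#1
G#4 → G#2
Bbb4 → Bbb2

Cb2 Bb2 G#1 G#2 Bbb2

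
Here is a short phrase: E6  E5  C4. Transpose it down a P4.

B5 B4 G3

A perfect fourth down from E6 gives B5.
E5: a fourth down reaches B, and 5 semitones makes it B4.
C4: a fourth down reaches G, and 5 semitones makes it G3.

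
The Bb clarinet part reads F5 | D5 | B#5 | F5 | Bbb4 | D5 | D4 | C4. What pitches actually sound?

The Bb clarinet sounds a major second below written, so transpose each written note down a major second.
F5 → Eb5
D5 → C5
B#5 → A#5
F5 → Eb5
Bbb4 → Abb4
D5 → C5
D4 → C4
C4 → Bb3

Eb5 C5 A#5 Eb5 Abb4 C5 C4 Bb3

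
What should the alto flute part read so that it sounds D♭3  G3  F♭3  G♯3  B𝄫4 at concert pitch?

Gb3 C4 Bbb3 C#4 Ebb5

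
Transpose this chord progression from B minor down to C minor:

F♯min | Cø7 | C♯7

B minor down to C minor is a major seventh; each chord root moves by that interval while the quality stays the same.
F♯min: root F♯ down a major seventh → G, giving Gmin.
Cø7: root C down a major seventh → Db, giving Dbø7.
C♯7: root C♯ down a major seventh → D, giving D7.

Gmin Dbø7 D7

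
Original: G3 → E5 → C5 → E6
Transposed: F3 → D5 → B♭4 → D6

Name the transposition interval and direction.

Take the first pair: G3 → F3. G to F spans 2 letter names, so the interval is some kind of second.
F3 to G3 is 2 semitones, which makes it a major second; the second version is lower, so the direction is down.
Checking another pair — E6 → D6 — gives the same interval.

down a major second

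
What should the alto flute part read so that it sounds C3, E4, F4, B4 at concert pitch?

The alto flute sounds a perfect fourth below written, so the written part must be a perfect fourth above concert — transpose each note up.
C3 → F3
E4 → A4
F4 → Bb4
B4 → E5

F3 A4 Bb4 E5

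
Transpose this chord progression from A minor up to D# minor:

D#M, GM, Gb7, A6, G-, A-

G##M C#M C7 D#6 C#- D#-

A minor up to D# minor is an augmented fourth; each chord root moves by that interval while the quality stays the same.
D#M: root D# up an augmented fourth → G##, giving G##M.
GM: root G up an augmented fourth → C#, giving C#M.
Gb7: root Gb up an augmented fourth → C, giving C7.
A6: root A up an augmented fourth → D#, giving D#6.
G-: root G up an augmented fourth → C#, giving C#-.
A-: root A up an augmented fourth → D#, giving D#-.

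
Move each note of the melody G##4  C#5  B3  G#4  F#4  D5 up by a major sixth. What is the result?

G##4: a sixth up reaches E, and 9 semitones makes it E##5.
C#5: a sixth up reaches A, and 9 semitones makes it A#5.
B3 up a major sixth is G#4.
A major sixth up from G#4 gives E#5.
A major sixth up from F#4 gives D#5.
A major sixth up from D5 gives B5.

E##5 A#5 G#4 E#5 D#5 B5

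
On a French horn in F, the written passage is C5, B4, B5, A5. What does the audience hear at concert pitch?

The French horn in F sounds a perfect fifth below written, so transpose each written note down a perfect fifth.
C5 → F4
B4 → E4
B5 → E5
A5 → D5

F4 E4 E5 D5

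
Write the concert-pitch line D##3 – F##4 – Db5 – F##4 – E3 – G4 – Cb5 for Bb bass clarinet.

E##4 G##5 Eb6 G##5 F#4 A5 Db6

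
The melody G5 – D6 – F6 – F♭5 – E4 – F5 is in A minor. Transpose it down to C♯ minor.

B4 F#5 A5 Ab4 G#3 A4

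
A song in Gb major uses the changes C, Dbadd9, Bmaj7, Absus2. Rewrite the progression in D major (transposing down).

G# Aadd9 F##maj7 Esus2

Gb major down to D major is a diminished fourth; each chord root moves by that interval while the quality stays the same.
C: root C down a diminished fourth → G#, giving G#.
Dbadd9: root Db down a diminished fourth → A, giving Aadd9.
Bmaj7: root B down a diminished fourth → F##, giving F##maj7.
Absus2: root Ab down a diminished fourth → E, giving Esus2.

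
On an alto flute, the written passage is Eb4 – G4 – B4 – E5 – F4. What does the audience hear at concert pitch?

Written C4 on the alto flute sounds as G3, a perfect fourth lower; apply that shift to every note.
Eb4 becomes Bb3
G4 becomes D4
B4 becomes F#4
E5 becomes B4
F4 becomes C4

Bb3 D4 F#4 B4 C4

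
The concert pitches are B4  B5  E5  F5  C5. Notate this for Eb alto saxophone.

Written C4 sounds as Eb3 on the Eb alto saxophone, so concert pitches are written a major sixth up.
B4 becomes G#5
B5 becomes G#6
E5 becomes C#6
F5 becomes D6
C5 becomes A5

G#5 G#6 C#6 D6 A5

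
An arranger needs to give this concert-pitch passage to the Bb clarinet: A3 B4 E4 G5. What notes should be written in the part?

The Bb clarinet sounds a major second below written, so the written part must be a major second above concert — transpose each note up.
A3 → B3
B4 → C#5
E4 → F#4
G5 → A5

B3 C#5 F#4 A5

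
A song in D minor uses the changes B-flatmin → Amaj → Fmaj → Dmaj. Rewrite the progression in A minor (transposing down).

Fmin Emaj Cmaj Amaj

D minor down to A minor is a perfect fourth; each chord root moves by that interval while the quality stays the same.
B-flatmin: root B-flat down a perfect fourth → F, giving Fmin.
Amaj: root A down a perfect fourth → E, giving Emaj.
Fmaj: root F down a perfect fourth → C, giving Cmaj.
Dmaj: root D down a perfect fourth → A, giving Amaj.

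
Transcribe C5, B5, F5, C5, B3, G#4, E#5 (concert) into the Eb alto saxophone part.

A5 G#6 D6 A5 G#4 E#5 C##6

The Eb alto saxophone sounds a major sixth below written, so the written part must be a major sixth above concert — transpose each note up.
C5 -> A5
B5 -> G#6
F5 -> D6
C5 -> A5
B3 -> G#4
G#4 -> E#5
E#5 -> C##6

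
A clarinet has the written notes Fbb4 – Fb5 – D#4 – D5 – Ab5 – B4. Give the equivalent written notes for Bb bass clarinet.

First find concert pitch: the A clarinet sounds a minor third below written, so Fbb4 Fb5 D#4 D5 Ab5 B4 sounds Dbb4 Db5 B#3 B4 F5 G#4.
Then write for Bb bass clarinet: it sounds a major ninth below written, so the part must be a major ninth above concert.
Dbb4 → Ebb5
Db5 → Eb6
B#3 → C##5
B4 → C#6
F5 → G6
G#4 → A#5

Ebb5 Eb6 C##5 C#6 G6 A#5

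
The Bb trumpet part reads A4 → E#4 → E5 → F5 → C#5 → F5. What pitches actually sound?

G4 D#4 D5 Eb5 B4 Eb5

Written C4 on the Bb trumpet sounds as Bb3, a major second lower; apply that shift to every note.
A4 becomes G4
E#4 becomes D#4
E5 becomes D5
F5 becomes Eb5
C#5 becomes B4
F5 becomes Eb5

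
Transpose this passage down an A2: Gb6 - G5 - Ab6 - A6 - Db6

Fbb6 Fb5 Gbb6 Gb6 Cbb6

Gb6: a second down reaches F, and 3 semitones makes it Fbb6.
G5 down an augmented second is Fb5.
Ab6: a second down reaches G, and 3 semitones makes it Gbb6.
A6: a second down reaches G, and 3 semitones makes it Gb6.
Db6: a second down reaches C, and 3 semitones makes it Cbb6.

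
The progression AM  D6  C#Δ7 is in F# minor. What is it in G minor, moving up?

BbM Eb6 DΔ7

F# minor up to G minor is a minor second; each chord root moves by that interval while the quality stays the same.
AM: root A up a minor second → Bb, giving BbM.
D6: root D up a minor second → Eb, giving Eb6.
C#Δ7: root C# up a minor second → D, giving DΔ7.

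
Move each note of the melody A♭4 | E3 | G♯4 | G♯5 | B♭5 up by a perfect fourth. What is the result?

Db5 A3 C#5 C#6 Eb6

Ab4: a fourth up reaches D, and 5 semitones makes it Db5.
E3: a fourth up reaches A, and 5 semitones makes it A3.
A perfect fourth up from G#4 gives C#5.
G#5: a fourth up reaches C, and 5 semitones makes it C#6.
Bb5 up a perfect fourth is Eb6.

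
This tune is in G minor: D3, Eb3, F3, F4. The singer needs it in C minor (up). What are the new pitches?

From G up to C is a perfect fourth; apply that to each pitch.
D3 to G3
Eb3 to Ab3
F3 to Bb3
F4 to Bb4

G3 Ab3 Bb3 Bb4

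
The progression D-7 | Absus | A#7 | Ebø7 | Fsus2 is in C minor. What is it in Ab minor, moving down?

C minor down to Ab minor is a major third; each chord root moves by that interval while the quality stays the same.
D-7: root D down a major third → Bb, giving Bb-7.
Absus: root Ab down a major third → Fb, giving Fbsus.
A#7: root A# down a major third → F#, giving F#7.
Ebø7: root Eb down a major third → Cb, giving Cbø7.
Fsus2: root F down a major third → Db, giving Dbsus2.

Bb-7 Fbsus F#7 Cbø7 Dbsus2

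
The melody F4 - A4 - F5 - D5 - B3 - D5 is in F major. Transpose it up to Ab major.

Ab4 C5 Ab5 F5 D4 F5

F major to Ab major up is a minor third, so every note moves up by that interval.
F4 becomes Ab4
A4 becomes C5
F5 becomes Ab5
D5 becomes F5
B3 becomes D4
D5 becomes F5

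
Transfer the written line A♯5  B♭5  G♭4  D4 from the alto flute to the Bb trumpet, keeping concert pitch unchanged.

F##5 G5 Eb4 B3

First find concert pitch: the alto flute sounds a perfect fourth below written, so A♯5 B♭5 G♭4 D4 sounds E#5 F5 Db4 A3.
Then write for Bb trumpet: it sounds a major second below written, so the part must be a major second above concert.
E#5 → F##5
F5 → G5
Db4 → Eb4
A3 → B3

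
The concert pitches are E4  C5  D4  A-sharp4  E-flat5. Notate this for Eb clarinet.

Written C4 sounds as Eb4 on the Eb clarinet, so concert pitches are written a minor third down.
E4 → C#4
C5 → A4
D4 → B3
A#4 → F##4
Eb5 → C5

C#4 A4 B3 F##4 C5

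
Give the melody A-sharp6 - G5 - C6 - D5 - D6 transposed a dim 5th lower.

A diminished fifth down from A#6 gives D##6.
G5 down a diminished fifth is C#5.
C6: a fifth down reaches F, and 6 semitones makes it F#5.
D5 down a diminished fifth is G#4.
D6 down a diminished fifth is G#5.

D##6 C#5 F#5 G#4 G#5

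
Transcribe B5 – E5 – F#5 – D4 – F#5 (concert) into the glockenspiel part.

The glockenspiel sounds a perfect fifteenth above written, so the written part must be a perfect fifteenth below concert — transpose each note down.
B5 → B3
E5 → E3
F#5 → F#3
D4 → D2
F#5 → F#3

B3 E3 F#3 D2 F#3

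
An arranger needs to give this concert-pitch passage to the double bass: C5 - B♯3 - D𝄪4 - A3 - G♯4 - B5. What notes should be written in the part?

C6 B#4 D##5 A4 G#5 B6

The double bass sounds a perfect octave below written, so the written part must be a perfect octave above concert — transpose each note up.
C5 becomes C6
B#3 becomes B#4
D##4 becomes D##5
A3 becomes A4
G#4 becomes G#5
B5 becomes B6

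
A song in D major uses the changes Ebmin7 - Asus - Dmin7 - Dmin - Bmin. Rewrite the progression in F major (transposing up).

D major up to F major is a minor third; each chord root moves by that interval while the quality stays the same.
Ebmin7: root Eb up a minor third → Gb, giving Gbmin7.
Asus: root A up a minor third → C, giving Csus.
Dmin7: root D up a minor third → F, giving Fmin7.
Dmin: root D up a minor third → F, giving Fmin.
Bmin: root B up a minor third → D, giving Dmin.

Gbmin7 Csus Fmin7 Fmin Dmin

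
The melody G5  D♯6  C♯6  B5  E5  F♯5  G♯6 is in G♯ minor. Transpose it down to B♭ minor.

Bbb4 F5 Eb5 Db5 Gb4 Ab4 Bb5

From G♯ down to B♭ is an augmented sixth; apply that to each pitch.
G5 becomes Bbb4
D#6 becomes F5
C#6 becomes Eb5
B5 becomes Db5
E5 becomes Gb4
F#5 becomes Ab4
G#6 becomes Bb5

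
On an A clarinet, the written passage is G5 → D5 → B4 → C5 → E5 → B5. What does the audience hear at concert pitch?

The A clarinet sounds a minor third below written, so transpose each written note down a minor third.
G5 becomes E5
D5 becomes B4
B4 becomes G#4
C5 becomes A4
E5 becomes C#5
B5 becomes G#5

E5 B4 G#4 A4 C#5 G#5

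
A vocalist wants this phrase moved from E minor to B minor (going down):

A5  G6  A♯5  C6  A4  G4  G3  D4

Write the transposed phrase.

E5 D6 E#5 G5 E4 D4 D3 A3

E minor to B minor down is a perfect fourth, so every note moves down by that interval.
A5 → E5
G6 → D6
A#5 → E#5
C6 → G5
A4 → E4
G4 → D4
G3 → D3
D4 → A3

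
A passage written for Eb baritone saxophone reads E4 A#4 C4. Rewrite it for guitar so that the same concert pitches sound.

G3 C#4 Eb3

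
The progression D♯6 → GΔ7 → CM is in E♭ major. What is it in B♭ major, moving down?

A#6 DΔ7 GM

E♭ major down to B♭ major is a perfect fourth; each chord root moves by that interval while the quality stays the same.
D♯6: root D♯ down a perfect fourth → A#, giving A#6.
GΔ7: root G down a perfect fourth → D, giving DΔ7.
CM: root C down a perfect fourth → G, giving GM.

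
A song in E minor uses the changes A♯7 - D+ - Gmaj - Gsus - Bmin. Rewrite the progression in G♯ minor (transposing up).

E minor up to G♯ minor is a major third; each chord root moves by that interval while the quality stays the same.
A♯7: root A♯ up a major third → C##, giving C##7.
D+: root D up a major third → F#, giving F#+.
Gmaj: root G up a major third → B, giving Bmaj.
Gsus: root G up a major third → B, giving Bsus.
Bmin: root B up a major third → D#, giving D#min.

C##7 F#+ Bmaj Bsus D#min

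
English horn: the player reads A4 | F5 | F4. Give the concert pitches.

Written C4 on the English horn sounds as F3, a perfect fifth lower; apply that shift to every note.
A4 becomes D4
F5 becomes Bb4
F4 becomes Bb3

D4 Bb4 Bb3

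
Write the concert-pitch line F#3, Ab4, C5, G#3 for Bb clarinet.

G#3 Bb4 D5 A#3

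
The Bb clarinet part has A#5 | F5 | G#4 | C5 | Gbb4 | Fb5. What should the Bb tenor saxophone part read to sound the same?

First find concert pitch: the Bb clarinet sounds a major second below written, so A#5 F5 G#4 C5 Gbb4 Fb5 sounds G#5 Eb5 F#4 Bb4 Fbb4 Ebb5.
Then write for Bb tenor saxophone: it sounds a major ninth below written, so the part must be a major ninth above concert.
G#5 → A#6
Eb5 → F6
F#4 → G#5
Bb4 → C6
Fbb4 → Gbb5
Ebb5 → Fb6

A#6 F6 G#5 C6 Gbb5 Fb6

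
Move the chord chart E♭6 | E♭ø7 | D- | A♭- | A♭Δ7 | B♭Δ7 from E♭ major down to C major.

C6 Cø7 B- F- FΔ7 GΔ7

E♭ major down to C major is a minor third; each chord root moves by that interval while the quality stays the same.
E♭6: root E♭ down a minor third → C, giving C6.
E♭ø7: root E♭ down a minor third → C, giving Cø7.
D-: root D down a minor third → B, giving B-.
A♭-: root A♭ down a minor third → F, giving F-.
A♭Δ7: root A♭ down a minor third → F, giving FΔ7.
B♭Δ7: root B♭ down a minor third → G, giving GΔ7.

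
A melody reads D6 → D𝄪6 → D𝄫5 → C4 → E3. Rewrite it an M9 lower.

C5 C##5 Cbb4 Bb2 D2

A major ninth down from D6 gives C5.
A major ninth down from D##6 gives C##5.
A major ninth down from Dbb5 gives Cbb4.
C4 down a major ninth is Bb2.
E3: a ninth down reaches D, and 14 semitones makes it D2.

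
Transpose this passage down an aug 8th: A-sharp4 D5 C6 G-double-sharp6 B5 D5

An augmented octave down from A#4 gives A3.
D5: an octave down reaches D, and 13 semitones makes it Db4.
C6 down an augmented octave is Cb5.
G##6 down an augmented octave is G#5.
B5: an octave down reaches B, and 13 semitones makes it Bb4.
An augmented octave down from D5 gives Db4.

A3 Db4 Cb5 G#5 Bb4 Db4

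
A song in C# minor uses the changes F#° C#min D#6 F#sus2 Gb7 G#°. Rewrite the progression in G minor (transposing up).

C# minor up to G minor is a diminished fifth; each chord root moves by that interval while the quality stays the same.
F#°: root F# up a diminished fifth → C, giving C°.
C#min: root C# up a diminished fifth → G, giving Gmin.
D#6: root D# up a diminished fifth → A, giving A6.
F#sus2: root F# up a diminished fifth → C, giving Csus2.
Gb7: root Gb up a diminished fifth → Dbb, giving Dbb7.
G#°: root G# up a diminished fifth → D, giving D°.

C° Gmin A6 Csus2 Dbb7 D°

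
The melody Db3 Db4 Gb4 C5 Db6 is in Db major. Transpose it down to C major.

C3 C4 F4 B4 C6

From Db down to C is a minor second; apply that to each pitch.
Db3 becomes C3
Db4 becomes C4
Gb4 becomes F4
C5 becomes B4
Db6 becomes C6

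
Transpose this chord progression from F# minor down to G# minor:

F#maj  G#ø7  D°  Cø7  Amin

G#maj A#ø7 E° Dø7 Bmin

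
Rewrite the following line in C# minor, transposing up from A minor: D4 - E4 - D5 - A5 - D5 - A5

From A up to C# is a major third; apply that to each pitch.
D4 becomes F#4
E4 becomes G#4
D5 becomes F#5
A5 becomes C#6
D5 becomes F#5
A5 becomes C#6

F#4 G#4 F#5 C#6 F#5 C#6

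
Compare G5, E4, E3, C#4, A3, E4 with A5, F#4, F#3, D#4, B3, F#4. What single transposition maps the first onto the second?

up a major second

From G5 to A5 is 2 letter names — a second of some quality.
G5 to A5 is 2 semitones, which makes it a major second; the second version is higher, so the direction is up.
Checking another pair — E4 → F#4 — gives the same interval.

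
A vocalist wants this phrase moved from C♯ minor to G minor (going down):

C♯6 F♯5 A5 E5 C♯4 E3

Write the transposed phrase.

G5 C5 Eb5 Bb4 G3 Bb2

C♯ minor to G minor down is an augmented fourth, so every note moves down by that interval.
C#6 -> G5
F#5 -> C5
A5 -> Eb5
E5 -> Bb4
C#4 -> G3
E3 -> Bb2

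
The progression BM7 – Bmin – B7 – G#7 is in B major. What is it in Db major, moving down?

B major down to Db major is an augmented sixth; each chord root moves by that interval while the quality stays the same.
BM7: root B down an augmented sixth → Db, giving DbM7.
Bmin: root B down an augmented sixth → Db, giving Dbmin.
B7: root B down an augmented sixth → Db, giving Db7.
G#7: root G# down an augmented sixth → Bb, giving Bb7.

DbM7 Dbmin Db7 Bb7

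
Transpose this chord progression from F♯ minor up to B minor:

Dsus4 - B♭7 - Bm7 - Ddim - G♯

Gsus4 Eb7 Em7 Gdim C#

F♯ minor up to B minor is a perfect fourth; each chord root moves by that interval while the quality stays the same.
Dsus4: root D up a perfect fourth → G, giving Gsus4.
B♭7: root B♭ up a perfect fourth → Eb, giving Eb7.
Bm7: root B up a perfect fourth → E, giving Em7.
Ddim: root D up a perfect fourth → G, giving Gdim.
G♯: root G♯ up a perfect fourth → C#, giving C#.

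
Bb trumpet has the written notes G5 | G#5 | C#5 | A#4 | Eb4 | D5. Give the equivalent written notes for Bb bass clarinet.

G6 G#6 C#6 A#5 Eb5 D6

First find concert pitch: the Bb trumpet sounds a major second below written, so G5 G#5 C#5 A#4 Eb4 D5 sounds F5 F#5 B4 G#4 Db4 C5.
Then write for Bb bass clarinet: it sounds a major ninth below written, so the part must be a major ninth above concert.
F5 → G6
F#5 → G#6
B4 → C#6
G#4 → A#5
Db4 → Eb5
C5 → D6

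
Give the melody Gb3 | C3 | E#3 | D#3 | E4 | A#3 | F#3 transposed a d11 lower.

D2 G#1 B##1 A##1 B#2 E##2 C##2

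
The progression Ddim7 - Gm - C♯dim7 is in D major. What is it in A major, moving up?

Adim7 Dm G#dim7

D major up to A major is a perfect fifth; each chord root moves by that interval while the quality stays the same.
Ddim7: root D up a perfect fifth → A, giving Adim7.
Gm: root G up a perfect fifth → D, giving Dm.
C♯dim7: root C♯ up a perfect fifth → G#, giving G#dim7.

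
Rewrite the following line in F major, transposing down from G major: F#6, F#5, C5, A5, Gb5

From G down to F is a major second; apply that to each pitch.
F#6 becomes E6
F#5 becomes E5
C5 becomes Bb4
A5 becomes G5
Gb5 becomes Fb5

E6 E5 Bb4 G5 Fb5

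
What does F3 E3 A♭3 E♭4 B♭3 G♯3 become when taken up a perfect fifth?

C4 B3 Eb4 Bb4 F4 D#4

F3: a fifth up reaches C, and 7 semitones makes it C4.
E3 up a perfect fifth is B3.
Ab3 up a perfect fifth is Eb4.
A perfect fifth up from Eb4 gives Bb4.
A perfect fifth up from Bb3 gives F4.
A perfect fifth up from G#3 gives D#4.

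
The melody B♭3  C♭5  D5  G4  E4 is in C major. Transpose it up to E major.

C major to E major up is a major third, so every note moves up by that interval.
Bb3 becomes D4
Cb5 becomes Eb5
D5 becomes F#5
G4 becomes B4
E4 becomes G#4

D4 Eb5 F#5 B4 G#4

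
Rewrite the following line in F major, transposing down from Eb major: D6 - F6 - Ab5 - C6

From Eb down to F is a minor seventh; apply that to each pitch.
D6 becomes E5
F6 becomes G5
Ab5 becomes Bb4
C6 becomes D5

E5 G5 Bb4 D5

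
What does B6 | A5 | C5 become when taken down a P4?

F#6 E5 G4

B6 becomes F#6
A5 becomes E5
C5 becomes G4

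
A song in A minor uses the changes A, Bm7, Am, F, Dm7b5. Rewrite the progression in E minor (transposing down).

A minor down to E minor is a perfect fourth; each chord root moves by that interval while the quality stays the same.
A: root A down a perfect fourth → E, giving E.
Bm7: root B down a perfect fourth → F#, giving F#m7.
Am: root A down a perfect fourth → E, giving Em.
F: root F down a perfect fourth → C, giving C.
Dm7b5: root D down a perfect fourth → A, giving Am7b5.

E F#m7 Em C Am7b5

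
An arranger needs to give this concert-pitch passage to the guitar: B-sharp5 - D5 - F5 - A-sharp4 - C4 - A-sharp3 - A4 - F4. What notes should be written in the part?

B#6 D6 F6 A#5 C5 A#4 A5 F5

Written C4 sounds as C3 on the guitar, so concert pitches are written a perfect octave up.
B#5 -> B#6
D5 -> D6
F5 -> F6
A#4 -> A#5
C4 -> C5
A#3 -> A#4
A4 -> A5
F4 -> F5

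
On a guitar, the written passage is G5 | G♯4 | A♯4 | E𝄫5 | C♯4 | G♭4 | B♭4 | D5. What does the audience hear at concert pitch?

The guitar sounds a perfect octave below written, so transpose each written note down a perfect octave.
G5 to G4
G#4 to G#3
A#4 to A#3
Ebb5 to Ebb4
C#4 to C#3
Gb4 to Gb3
Bb4 to Bb3
D5 to D4

G4 G#3 A#3 Ebb4 C#3 Gb3 Bb3 D4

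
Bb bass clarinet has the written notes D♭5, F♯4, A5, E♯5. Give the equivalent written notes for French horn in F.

First find concert pitch: the Bb bass clarinet sounds a major ninth below written, so D♭5 F♯4 A5 E♯5 sounds Cb4 E3 G4 D#4.
Then write for French horn in F: it sounds a perfect fifth below written, so the part must be a perfect fifth above concert.
Cb4 → Gb4
E3 → B3
G4 → D5
D#4 → A#4

Gb4 B3 D5 A#4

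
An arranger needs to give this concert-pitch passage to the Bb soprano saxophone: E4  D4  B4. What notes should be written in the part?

F#4 E4 C#5

The Bb soprano saxophone sounds a major second below written, so the written part must be a major second above concert — transpose each note up.
E4 becomes F#4
D4 becomes E4
B4 becomes C#5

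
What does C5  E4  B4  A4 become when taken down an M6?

Eb4 G3 D4 C4

C5 gives Eb4
E4 gives G3
B4 gives D4
A4 gives C4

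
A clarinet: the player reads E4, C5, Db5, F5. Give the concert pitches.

Written C4 on the A clarinet sounds as A3, a minor third lower; apply that shift to every note.
E4 becomes C#4
C5 becomes A4
Db5 becomes Bb4
F5 becomes D5

C#4 A4 Bb4 D5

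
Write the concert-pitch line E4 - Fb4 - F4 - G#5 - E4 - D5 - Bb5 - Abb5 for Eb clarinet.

Written C4 sounds as Eb4 on the Eb clarinet, so concert pitches are written a minor third down.
E4 -> C#4
Fb4 -> Db4
F4 -> D4
G#5 -> E#5
E4 -> C#4
D5 -> B4
Bb5 -> G5
Abb5 -> Fb5

C#4 Db4 D4 E#5 C#4 B4 G5 Fb5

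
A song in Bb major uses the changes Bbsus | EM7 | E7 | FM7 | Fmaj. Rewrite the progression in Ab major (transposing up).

Bb major up to Ab major is a minor seventh; each chord root moves by that interval while the quality stays the same.
Bbsus: root Bb up a minor seventh → Ab, giving Absus.
EM7: root E up a minor seventh → D, giving DM7.
E7: root E up a minor seventh → D, giving D7.
FM7: root F up a minor seventh → Eb, giving EbM7.
Fmaj: root F up a minor seventh → Eb, giving Ebmaj.

Absus DM7 D7 EbM7 Ebmaj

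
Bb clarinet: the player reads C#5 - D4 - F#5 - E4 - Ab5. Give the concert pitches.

The Bb clarinet sounds a major second below written, so transpose each written note down a major second.
C#5 -> B4
D4 -> C4
F#5 -> E5
E4 -> D4
Ab5 -> Gb5

B4 C4 E5 D4 Gb5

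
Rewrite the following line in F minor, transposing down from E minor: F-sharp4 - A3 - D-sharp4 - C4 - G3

G3 Bb2 E3 Db3 Ab2

E minor to F minor down is a major seventh, so every note moves down by that interval.
F#4 → G3
A3 → Bb2
D#4 → E3
C4 → Db3
G3 → Ab2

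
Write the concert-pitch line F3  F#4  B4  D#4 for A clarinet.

Ab3 A4 D5 F#4

The A clarinet sounds a minor third below written, so the written part must be a minor third above concert — transpose each note up.
F3 to Ab3
F#4 to A4
B4 to D5
D#4 to F#4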